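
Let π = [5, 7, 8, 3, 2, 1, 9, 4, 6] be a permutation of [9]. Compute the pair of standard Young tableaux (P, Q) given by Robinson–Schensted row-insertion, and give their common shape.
P = [1, 4, 6, 9] / [2, 7, 8] / [3] / [5];  Q = [1, 2, 3, 7] / [4, 8, 9] / [5] / [6];  common shape = (4, 3, 1, 1)

Row-insert the values π_1, π_2, … into P one at a time, bumping the leftmost entry strictly greater than the inserted value down to the next row. The recording tableau Q records, in position (i, j), the step at which that cell was added to P.
  Insert 5 (step 1): P = [5];  Q = [1]
  Insert 7 (step 2): P = [5, 7];  Q = [1, 2]
  Insert 8 (step 3): P = [5, 7, 8];  Q = [1, 2, 3]
  Insert 3 (step 4): P = [3, 7, 8] / [5];  Q = [1, 2, 3] / [4]
  Insert 2 (step 5): P = [2, 7, 8] / [3] / [5];  Q = [1, 2, 3] / [4] / [5]
  Insert 1 (step 6): P = [1, 7, 8] / [2] / [3] / [5];  Q = [1, 2, 3] / [4] / [5] / [6]
  Insert 9 (step 7): P = [1, 7, 8, 9] / [2] / [3] / [5];  Q = [1, 2, 3, 7] / [4] / [5] / [6]
  Insert 4 (step 8): P = [1, 4, 8, 9] / [2, 7] / [3] / [5];  Q = [1, 2, 3, 7] / [4, 8] / [5] / [6]
  Insert 6 (step 9): P = [1, 4, 6, 9] / [2, 7, 8] / [3] / [5];  Q = [1, 2, 3, 7] / [4, 8, 9] / [5] / [6]
Final shape: (4, 3, 1, 1).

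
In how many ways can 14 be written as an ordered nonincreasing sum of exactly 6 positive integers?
p(14, 6 parts) = 20

Partitions of n into exactly k parts ↔ partitions of n − k into at most k parts (subtract 1 from each part). For n = 14, k = 6, the partitions are: 9+1+1+1+1+1, 8+2+1+1+1+1, 7+3+1+1+1+1, 7+2+2+1+1+1, 6+4+1+1+1+1, 6+3+2+1+1+1, 6+2+2+2+1+1, 5+5+1+1+1+1, 5+4+2+1+1+1, 5+3+3+1+1+1, 5+3+2+2+1+1, 5+2+2+2+2+1, 4+4+3+1+1+1, 4+4+2+2+1+1, 4+3+3+2+1+1, 4+3+2+2+2+1, 4+2+2+2+2+2, 3+3+3+3+1+1, 3+3+3+2+2+1, 3+3+2+2+2+2. Count = 20.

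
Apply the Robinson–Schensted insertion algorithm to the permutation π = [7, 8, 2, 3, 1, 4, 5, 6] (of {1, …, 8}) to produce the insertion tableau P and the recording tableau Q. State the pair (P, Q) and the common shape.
P = [1, 3, 4, 5, 6] / [2, 8] / [7];  Q = [1, 2, 6, 7, 8] / [3, 4] / [5];  common shape = (5, 2, 1)

Row-insert the values π_1, π_2, … into P one at a time, bumping the leftmost entry strictly greater than the inserted value down to the next row. The recording tableau Q records, in position (i, j), the step at which that cell was added to P.
  Insert 7 (step 1): P = [7];  Q = [1]
  Insert 8 (step 2): P = [7, 8];  Q = [1, 2]
  Insert 2 (step 3): P = [2, 8] / [7];  Q = [1, 2] / [3]
  Insert 3 (step 4): P = [2, 3] / [7, 8];  Q = [1, 2] / [3, 4]
  Insert 1 (step 5): P = [1, 3] / [2, 8] / [7];  Q = [1, 2] / [3, 4] / [5]
  Insert 4 (step 6): P = [1, 3, 4] / [2, 8] / [7];  Q = [1, 2, 6] / [3, 4] / [5]
  Insert 5 (step 7): P = [1, 3, 4, 5] / [2, 8] / [7];  Q = [1, 2, 6, 7] / [3, 4] / [5]
  Insert 6 (step 8): P = [1, 3, 4, 5, 6] / [2, 8] / [7];  Q = [1, 2, 6, 7, 8] / [3, 4] / [5]
Final shape: (5, 2, 1).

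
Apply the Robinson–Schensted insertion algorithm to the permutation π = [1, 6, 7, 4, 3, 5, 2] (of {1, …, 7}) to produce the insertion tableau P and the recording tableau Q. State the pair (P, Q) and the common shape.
P = [1, 2, 5] / [3, 7] / [4] / [6];  Q = [1, 2, 3] / [4, 6] / [5] / [7];  common shape = (3, 2, 1, 1)

Row-insert the values π_1, π_2, … into P one at a time, bumping the leftmost entry strictly greater than the inserted value down to the next row. The recording tableau Q records, in position (i, j), the step at which that cell was added to P.
  Insert 1 (step 1): P = [1];  Q = [1]
  Insert 6 (step 2): P = [1, 6];  Q = [1, 2]
  Insert 7 (step 3): P = [1, 6, 7];  Q = [1, 2, 3]
  Insert 4 (step 4): P = [1, 4, 7] / [6];  Q = [1, 2, 3] / [4]
  Insert 3 (step 5): P = [1, 3, 7] / [4] / [6];  Q = [1, 2, 3] / [4] / [5]
  Insert 5 (step 6): P = [1, 3, 5] / [4, 7] / [6];  Q = [1, 2, 3] / [4, 6] / [5]
  Insert 2 (step 7): P = [1, 2, 5] / [3, 7] / [4] / [6];  Q = [1, 2, 3] / [4, 6] / [5] / [7]
Final shape: (3, 2, 1, 1).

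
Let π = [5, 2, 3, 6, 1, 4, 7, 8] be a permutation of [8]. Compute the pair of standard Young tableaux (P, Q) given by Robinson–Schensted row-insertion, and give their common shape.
P = [1, 3, 4, 7, 8] / [2, 6] / [5];  Q = [1, 3, 4, 7, 8] / [2, 6] / [5];  common shape = (5, 2, 1)

Row-insert the values π_1, π_2, … into P one at a time, bumping the leftmost entry strictly greater than the inserted value down to the next row. The recording tableau Q records, in position (i, j), the step at which that cell was added to P.
  Insert 5 (step 1): P = [5];  Q = [1]
  Insert 2 (step 2): P = [2] / [5];  Q = [1] / [2]
  Insert 3 (step 3): P = [2, 3] / [5];  Q = [1, 3] / [2]
  Insert 6 (step 4): P = [2, 3, 6] / [5];  Q = [1, 3, 4] / [2]
  Insert 1 (step 5): P = [1, 3, 6] / [2] / [5];  Q = [1, 3, 4] / [2] / [5]
  Insert 4 (step 6): P = [1, 3, 4] / [2, 6] / [5];  Q = [1, 3, 4] / [2, 6] / [5]
  Insert 7 (step 7): P = [1, 3, 4, 7] / [2, 6] / [5];  Q = [1, 3, 4, 7] / [2, 6] / [5]
  Insert 8 (step 8): P = [1, 3, 4, 7, 8] / [2, 6] / [5];  Q = [1, 3, 4, 7, 8] / [2, 6] / [5]
Final shape: (5, 2, 1).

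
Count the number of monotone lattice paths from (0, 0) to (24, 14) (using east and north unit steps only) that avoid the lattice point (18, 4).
Number of paths = 9610975580

Total paths from (0, 0) to (24, 14): C(38, 24) = 9669554100. Paths through (18, 4): (paths (0, 0) → (18, 4)) × (paths (18, 4) → (24, 14)) = C(22, 18) · C(16, 6) = 7315 · 8008 = 58578520. Avoidance count = 9669554100 − 58578520 = 9610975580.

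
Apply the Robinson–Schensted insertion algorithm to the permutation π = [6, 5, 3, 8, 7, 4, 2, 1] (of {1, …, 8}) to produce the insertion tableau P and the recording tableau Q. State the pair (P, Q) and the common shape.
P = [1, 4] / [2, 7] / [3, 8] / [5] / [6];  Q = [1, 4] / [2, 5] / [3, 6] / [7] / [8];  common shape = (2, 2, 2, 1, 1)

Row-insert the values π_1, π_2, … into P one at a time, bumping the leftmost entry strictly greater than the inserted value down to the next row. The recording tableau Q records, in position (i, j), the step at which that cell was added to P.
  Insert 6 (step 1): P = [6];  Q = [1]
  Insert 5 (step 2): P = [5] / [6];  Q = [1] / [2]
  Insert 3 (step 3): P = [3] / [5] / [6];  Q = [1] / [2] / [3]
  Insert 8 (step 4): P = [3, 8] / [5] / [6];  Q = [1, 4] / [2] / [3]
  Insert 7 (step 5): P = [3, 7] / [5, 8] / [6];  Q = [1, 4] / [2, 5] / [3]
  Insert 4 (step 6): P = [3, 4] / [5, 7] / [6, 8];  Q = [1, 4] / [2, 5] / [3, 6]
  Insert 2 (step 7): P = [2, 4] / [3, 7] / [5, 8] / [6];  Q = [1, 4] / [2, 5] / [3, 6] / [7]
  Insert 1 (step 8): P = [1, 4] / [2, 7] / [3, 8] / [5] / [6];  Q = [1, 4] / [2, 5] / [3, 6] / [7] / [8]
Final shape: (2, 2, 2, 1, 1).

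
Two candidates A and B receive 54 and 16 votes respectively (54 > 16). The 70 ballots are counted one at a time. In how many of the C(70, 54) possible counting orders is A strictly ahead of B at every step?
Strict-lead orderings = 1346334506467148

Total orderings of the 70 votes with 54 for A: C(70, 54) = 2480089880334220. By the Bertrand ballot formula (Cycle Lemma / reflection principle), the number of orderings in which A is strictly ahead of B throughout is (p − q)/(p + q) · C(p + q, p) = (54 − 16)/(54 + 16) · 2480089880334220 = 1346334506467148.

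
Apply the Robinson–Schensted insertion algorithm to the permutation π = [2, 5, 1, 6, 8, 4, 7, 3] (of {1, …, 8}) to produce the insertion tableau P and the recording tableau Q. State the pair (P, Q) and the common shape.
P = [1, 3, 6, 7] / [2, 4, 8] / [5];  Q = [1, 2, 4, 5] / [3, 6, 7] / [8];  common shape = (4, 3, 1)

Row-insert the values π_1, π_2, … into P one at a time, bumping the leftmost entry strictly greater than the inserted value down to the next row. The recording tableau Q records, in position (i, j), the step at which that cell was added to P.
  Insert 2 (step 1): P = [2];  Q = [1]
  Insert 5 (step 2): P = [2, 5];  Q = [1, 2]
  Insert 1 (step 3): P = [1, 5] / [2];  Q = [1, 2] / [3]
  Insert 6 (step 4): P = [1, 5, 6] / [2];  Q = [1, 2, 4] / [3]
  Insert 8 (step 5): P = [1, 5, 6, 8] / [2];  Q = [1, 2, 4, 5] / [3]
  Insert 4 (step 6): P = [1, 4, 6, 8] / [2, 5];  Q = [1, 2, 4, 5] / [3, 6]
  Insert 7 (step 7): P = [1, 4, 6, 7] / [2, 5, 8];  Q = [1, 2, 4, 5] / [3, 6, 7]
  Insert 3 (step 8): P = [1, 3, 6, 7] / [2, 4, 8] / [5];  Q = [1, 2, 4, 5] / [3, 6, 7] / [8]
Final shape: (4, 3, 1).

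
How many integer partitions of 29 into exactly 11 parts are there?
p(29, 11 parts) = 355

Partitions of n into exactly k parts are in bijection with partitions of n − k into at most k parts (subtract 1 from each part). So p(29, exactly 11) = p(18, parts ≤ 11). Computing via the recurrence p(m, j) = p(m, j−1) + p(m−j, j) gives 355.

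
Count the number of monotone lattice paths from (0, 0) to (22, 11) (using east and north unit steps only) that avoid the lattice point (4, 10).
Number of paths = 193517701

Total paths from (0, 0) to (22, 11): C(33, 22) = 193536720. Paths through (4, 10): (paths (0, 0) → (4, 10)) × (paths (4, 10) → (22, 11)) = C(14, 4) · C(19, 18) = 1001 · 19 = 19019. Avoidance count = 193536720 − 19019 = 193517701.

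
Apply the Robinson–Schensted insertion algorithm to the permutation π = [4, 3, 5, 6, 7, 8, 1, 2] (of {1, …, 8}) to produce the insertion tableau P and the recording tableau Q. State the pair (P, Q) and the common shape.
P = [1, 2, 6, 7, 8] / [3, 5] / [4];  Q = [1, 3, 4, 5, 6] / [2, 8] / [7];  common shape = (5, 2, 1)

Row-insert the values π_1, π_2, … into P one at a time, bumping the leftmost entry strictly greater than the inserted value down to the next row. The recording tableau Q records, in position (i, j), the step at which that cell was added to P.
  Insert 4 (step 1): P = [4];  Q = [1]
  Insert 3 (step 2): P = [3] / [4];  Q = [1] / [2]
  Insert 5 (step 3): P = [3, 5] / [4];  Q = [1, 3] / [2]
  Insert 6 (step 4): P = [3, 5, 6] / [4];  Q = [1, 3, 4] / [2]
  Insert 7 (step 5): P = [3, 5, 6, 7] / [4];  Q = [1, 3, 4, 5] / [2]
  Insert 8 (step 6): P = [3, 5, 6, 7, 8] / [4];  Q = [1, 3, 4, 5, 6] / [2]
  Insert 1 (step 7): P = [1, 5, 6, 7, 8] / [3] / [4];  Q = [1, 3, 4, 5, 6] / [2] / [7]
  Insert 2 (step 8): P = [1, 2, 6, 7, 8] / [3, 5] / [4];  Q = [1, 3, 4, 5, 6] / [2, 8] / [7]
Final shape: (5, 2, 1).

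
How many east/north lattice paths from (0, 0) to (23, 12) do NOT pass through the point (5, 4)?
Number of paths = 637605150

Total paths from (0, 0) to (23, 12): C(35, 23) = 834451800. Paths through (5, 4): (paths (0, 0) → (5, 4)) × (paths (5, 4) → (23, 12)) = C(9, 5) · C(26, 18) = 126 · 1562275 = 196846650. Avoidance count = 834451800 − 196846650 = 637605150.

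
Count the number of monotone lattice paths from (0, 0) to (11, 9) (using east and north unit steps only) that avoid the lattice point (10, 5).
Number of paths = 152945

Total paths from (0, 0) to (11, 9): C(20, 11) = 167960. Paths through (10, 5): (paths (0, 0) → (10, 5)) × (paths (10, 5) → (11, 9)) = C(15, 10) · C(5, 1) = 3003 · 5 = 15015. Avoidance count = 167960 − 15015 = 152945.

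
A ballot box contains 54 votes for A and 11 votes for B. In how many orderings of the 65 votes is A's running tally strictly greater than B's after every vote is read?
Strict-lead orderings = 592122567008

Total orderings of the 65 votes with 54 for A: C(65, 54) = 895068996640. By the Bertrand ballot formula (Cycle Lemma / reflection principle), the number of orderings in which A is strictly ahead of B throughout is (p − q)/(p + q) · C(p + q, p) = (54 − 11)/(54 + 11) · 895068996640 = 592122567008.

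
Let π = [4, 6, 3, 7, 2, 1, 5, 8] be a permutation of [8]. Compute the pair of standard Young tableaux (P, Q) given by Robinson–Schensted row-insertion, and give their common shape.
P = [1, 5, 7, 8] / [2, 6] / [3] / [4];  Q = [1, 2, 4, 8] / [3, 7] / [5] / [6];  common shape = (4, 2, 1, 1)

Row-insert the values π_1, π_2, … into P one at a time, bumping the leftmost entry strictly greater than the inserted value down to the next row. The recording tableau Q records, in position (i, j), the step at which that cell was added to P.
  Insert 4 (step 1): P = [4];  Q = [1]
  Insert 6 (step 2): P = [4, 6];  Q = [1, 2]
  Insert 3 (step 3): P = [3, 6] / [4];  Q = [1, 2] / [3]
  Insert 7 (step 4): P = [3, 6, 7] / [4];  Q = [1, 2, 4] / [3]
  Insert 2 (step 5): P = [2, 6, 7] / [3] / [4];  Q = [1, 2, 4] / [3] / [5]
  Insert 1 (step 6): P = [1, 6, 7] / [2] / [3] / [4];  Q = [1, 2, 4] / [3] / [5] / [6]
  Insert 5 (step 7): P = [1, 5, 7] / [2, 6] / [3] / [4];  Q = [1, 2, 4] / [3, 7] / [5] / [6]
  Insert 8 (step 8): P = [1, 5, 7, 8] / [2, 6] / [3] / [4];  Q = [1, 2, 4, 8] / [3, 7] / [5] / [6]
Final shape: (4, 2, 1, 1).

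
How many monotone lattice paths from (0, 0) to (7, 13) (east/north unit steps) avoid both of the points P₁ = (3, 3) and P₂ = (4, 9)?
Number of paths = 37375

Inclusion–exclusion. Total paths: C(20, 7) = 77520. Through P₁: C(6, 3)·C(14, 4) = 20020. Through P₂: C(13, 4)·C(7, 3) = 25025. Since P₁ is strictly southwest of P₂, a monotone path through both must visit P₁ then P₂; paths through both = C(6, 3)·C(7, 1)·C(7, 3) = 4900. Avoid both = 77520 − 20020 − 25025 + 4900 = 37375.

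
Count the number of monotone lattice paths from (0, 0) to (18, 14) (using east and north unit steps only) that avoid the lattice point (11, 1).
Number of paths = 470505360

Total paths from (0, 0) to (18, 14): C(32, 18) = 471435600. Paths through (11, 1): (paths (0, 0) → (11, 1)) × (paths (11, 1) → (18, 14)) = C(12, 11) · C(20, 7) = 12 · 77520 = 930240. Avoidance count = 471435600 − 930240 = 470505360.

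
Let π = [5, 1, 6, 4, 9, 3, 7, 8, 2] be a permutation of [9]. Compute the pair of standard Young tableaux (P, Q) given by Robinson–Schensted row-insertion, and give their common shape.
P = [1, 2, 7, 8] / [3, 6, 9] / [4] / [5];  Q = [1, 3, 5, 8] / [2, 4, 7] / [6] / [9];  common shape = (4, 3, 1, 1)

Row-insert the values π_1, π_2, … into P one at a time, bumping the leftmost entry strictly greater than the inserted value down to the next row. The recording tableau Q records, in position (i, j), the step at which that cell was added to P.
  Insert 5 (step 1): P = [5];  Q = [1]
  Insert 1 (step 2): P = [1] / [5];  Q = [1] / [2]
  Insert 6 (step 3): P = [1, 6] / [5];  Q = [1, 3] / [2]
  Insert 4 (step 4): P = [1, 4] / [5, 6];  Q = [1, 3] / [2, 4]
  Insert 9 (step 5): P = [1, 4, 9] / [5, 6];  Q = [1, 3, 5] / [2, 4]
  Insert 3 (step 6): P = [1, 3, 9] / [4, 6] / [5];  Q = [1, 3, 5] / [2, 4] / [6]
  Insert 7 (step 7): P = [1, 3, 7] / [4, 6, 9] / [5];  Q = [1, 3, 5] / [2, 4, 7] / [6]
  Insert 8 (step 8): P = [1, 3, 7, 8] / [4, 6, 9] / [5];  Q = [1, 3, 5, 8] / [2, 4, 7] / [6]
  Insert 2 (step 9): P = [1, 2, 7, 8] / [3, 6, 9] / [4] / [5];  Q = [1, 3, 5, 8] / [2, 4, 7] / [6] / [9]
Final shape: (4, 3, 1, 1).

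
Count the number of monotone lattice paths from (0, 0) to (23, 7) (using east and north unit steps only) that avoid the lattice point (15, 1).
Number of paths = 1987752

Total paths from (0, 0) to (23, 7): C(30, 23) = 2035800. Paths through (15, 1): (paths (0, 0) → (15, 1)) × (paths (15, 1) → (23, 7)) = C(16, 15) · C(14, 8) = 16 · 3003 = 48048. Avoidance count = 2035800 − 48048 = 1987752.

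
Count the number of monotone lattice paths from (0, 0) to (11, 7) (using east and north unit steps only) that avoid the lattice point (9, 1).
Number of paths = 31544

Total paths from (0, 0) to (11, 7): C(18, 11) = 31824. Paths through (9, 1): (paths (0, 0) → (9, 1)) × (paths (9, 1) → (11, 7)) = C(10, 9) · C(8, 2) = 10 · 28 = 280. Avoidance count = 31824 − 280 = 31544.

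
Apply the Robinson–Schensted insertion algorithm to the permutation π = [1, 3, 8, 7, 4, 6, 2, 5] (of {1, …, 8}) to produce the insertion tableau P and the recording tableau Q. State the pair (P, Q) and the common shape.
P = [1, 2, 4, 5] / [3, 6] / [7] / [8];  Q = [1, 2, 3, 6] / [4, 8] / [5] / [7];  common shape = (4, 2, 1, 1)

Row-insert the values π_1, π_2, … into P one at a time, bumping the leftmost entry strictly greater than the inserted value down to the next row. The recording tableau Q records, in position (i, j), the step at which that cell was added to P.
  Insert 1 (step 1): P = [1];  Q = [1]
  Insert 3 (step 2): P = [1, 3];  Q = [1, 2]
  Insert 8 (step 3): P = [1, 3, 8];  Q = [1, 2, 3]
  Insert 7 (step 4): P = [1, 3, 7] / [8];  Q = [1, 2, 3] / [4]
  Insert 4 (step 5): P = [1, 3, 4] / [7] / [8];  Q = [1, 2, 3] / [4] / [5]
  Insert 6 (step 6): P = [1, 3, 4, 6] / [7] / [8];  Q = [1, 2, 3, 6] / [4] / [5]
  Insert 2 (step 7): P = [1, 2, 4, 6] / [3] / [7] / [8];  Q = [1, 2, 3, 6] / [4] / [5] / [7]
  Insert 5 (step 8): P = [1, 2, 4, 5] / [3, 6] / [7] / [8];  Q = [1, 2, 3, 6] / [4, 8] / [5] / [7]
Final shape: (4, 2, 1, 1).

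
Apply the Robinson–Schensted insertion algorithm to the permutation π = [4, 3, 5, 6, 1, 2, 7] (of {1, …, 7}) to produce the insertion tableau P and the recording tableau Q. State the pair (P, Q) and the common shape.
P = [1, 2, 6, 7] / [3, 5] / [4];  Q = [1, 3, 4, 7] / [2, 6] / [5];  common shape = (4, 2, 1)

Row-insert the values π_1, π_2, … into P one at a time, bumping the leftmost entry strictly greater than the inserted value down to the next row. The recording tableau Q records, in position (i, j), the step at which that cell was added to P.
  Insert 4 (step 1): P = [4];  Q = [1]
  Insert 3 (step 2): P = [3] / [4];  Q = [1] / [2]
  Insert 5 (step 3): P = [3, 5] / [4];  Q = [1, 3] / [2]
  Insert 6 (step 4): P = [3, 5, 6] / [4];  Q = [1, 3, 4] / [2]
  Insert 1 (step 5): P = [1, 5, 6] / [3] / [4];  Q = [1, 3, 4] / [2] / [5]
  Insert 2 (step 6): P = [1, 2, 6] / [3, 5] / [4];  Q = [1, 3, 4] / [2, 6] / [5]
  Insert 7 (step 7): P = [1, 2, 6, 7] / [3, 5] / [4];  Q = [1, 3, 4, 7] / [2, 6] / [5]
Final shape: (4, 2, 1).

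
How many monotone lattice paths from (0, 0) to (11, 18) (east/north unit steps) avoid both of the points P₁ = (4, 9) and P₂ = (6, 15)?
Number of paths = 24500026

Inclusion–exclusion. Total paths: C(29, 11) = 34597290. Through P₁: C(13, 4)·C(16, 7) = 8179600. Through P₂: C(21, 6)·C(8, 5) = 3038784. Since P₁ is strictly southwest of P₂, a monotone path through both must visit P₁ then P₂; paths through both = C(13, 4)·C(8, 2)·C(8, 5) = 1121120. Avoid both = 34597290 − 8179600 − 3038784 + 1121120 = 24500026.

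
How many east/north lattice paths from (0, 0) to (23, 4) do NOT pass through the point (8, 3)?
Number of paths = 14910

Total paths from (0, 0) to (23, 4): C(27, 23) = 17550. Paths through (8, 3): (paths (0, 0) → (8, 3)) × (paths (8, 3) → (23, 4)) = C(11, 8) · C(16, 15) = 165 · 16 = 2640. Avoidance count = 17550 − 2640 = 14910.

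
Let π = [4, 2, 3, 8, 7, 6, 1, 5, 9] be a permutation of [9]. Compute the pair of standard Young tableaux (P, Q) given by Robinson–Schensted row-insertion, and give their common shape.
P = [1, 3, 5, 9] / [2, 6] / [4, 7] / [8];  Q = [1, 3, 4, 9] / [2, 5] / [6, 8] / [7];  common shape = (4, 2, 2, 1)

Row-insert the values π_1, π_2, … into P one at a time, bumping the leftmost entry strictly greater than the inserted value down to the next row. The recording tableau Q records, in position (i, j), the step at which that cell was added to P.
  Insert 4 (step 1): P = [4];  Q = [1]
  Insert 2 (step 2): P = [2] / [4];  Q = [1] / [2]
  Insert 3 (step 3): P = [2, 3] / [4];  Q = [1, 3] / [2]
  Insert 8 (step 4): P = [2, 3, 8] / [4];  Q = [1, 3, 4] / [2]
  Insert 7 (step 5): P = [2, 3, 7] / [4, 8];  Q = [1, 3, 4] / [2, 5]
  Insert 6 (step 6): P = [2, 3, 6] / [4, 7] / [8];  Q = [1, 3, 4] / [2, 5] / [6]
  Insert 1 (step 7): P = [1, 3, 6] / [2, 7] / [4] / [8];  Q = [1, 3, 4] / [2, 5] / [6] / [7]
  Insert 5 (step 8): P = [1, 3, 5] / [2, 6] / [4, 7] / [8];  Q = [1, 3, 4] / [2, 5] / [6, 8] / [7]
  Insert 9 (step 9): P = [1, 3, 5, 9] / [2, 6] / [4, 7] / [8];  Q = [1, 3, 4, 9] / [2, 5] / [6, 8] / [7]
Final shape: (4, 2, 2, 1).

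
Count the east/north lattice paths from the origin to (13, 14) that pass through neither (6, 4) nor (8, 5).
Number of paths = 14658906

Inclusion–exclusion. Total paths: C(27, 13) = 20058300. Through P₁: C(10, 6)·C(17, 7) = 4084080. Through P₂: C(13, 8)·C(14, 5) = 2576574. Since P₁ is strictly southwest of P₂, a monotone path through both must visit P₁ then P₂; paths through both = C(10, 6)·C(3, 2)·C(14, 5) = 1261260. Avoid both = 20058300 − 4084080 − 2576574 + 1261260 = 14658906.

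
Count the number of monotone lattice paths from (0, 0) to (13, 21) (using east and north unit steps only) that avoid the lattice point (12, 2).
Number of paths = 927981940

Total paths from (0, 0) to (13, 21): C(34, 13) = 927983760. Paths through (12, 2): (paths (0, 0) → (12, 2)) × (paths (12, 2) → (13, 21)) = C(14, 12) · C(20, 1) = 91 · 20 = 1820. Avoidance count = 927983760 − 1820 = 927981940.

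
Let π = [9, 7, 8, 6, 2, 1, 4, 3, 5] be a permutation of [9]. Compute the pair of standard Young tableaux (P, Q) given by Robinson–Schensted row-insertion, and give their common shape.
P = [1, 3, 5] / [2, 4] / [6, 8] / [7] / [9];  Q = [1, 3, 9] / [2, 7] / [4, 8] / [5] / [6];  common shape = (3, 2, 2, 1, 1)

Row-insert the values π_1, π_2, … into P one at a time, bumping the leftmost entry strictly greater than the inserted value down to the next row. The recording tableau Q records, in position (i, j), the step at which that cell was added to P.
  Insert 9 (step 1): P = [9];  Q = [1]
  Insert 7 (step 2): P = [7] / [9];  Q = [1] / [2]
  Insert 8 (step 3): P = [7, 8] / [9];  Q = [1, 3] / [2]
  Insert 6 (step 4): P = [6, 8] / [7] / [9];  Q = [1, 3] / [2] / [4]
  Insert 2 (step 5): P = [2, 8] / [6] / [7] / [9];  Q = [1, 3] / [2] / [4] / [5]
  Insert 1 (step 6): P = [1, 8] / [2] / [6] / [7] / [9];  Q = [1, 3] / [2] / [4] / [5] / [6]
  Insert 4 (step 7): P = [1, 4] / [2, 8] / [6] / [7] / [9];  Q = [1, 3] / [2, 7] / [4] / [5] / [6]
  Insert 3 (step 8): P = [1, 3] / [2, 4] / [6, 8] / [7] / [9];  Q = [1, 3] / [2, 7] / [4, 8] / [5] / [6]
  Insert 5 (step 9): P = [1, 3, 5] / [2, 4] / [6, 8] / [7] / [9];  Q = [1, 3, 9] / [2, 7] / [4, 8] / [5] / [6]
Final shape: (3, 2, 2, 1, 1).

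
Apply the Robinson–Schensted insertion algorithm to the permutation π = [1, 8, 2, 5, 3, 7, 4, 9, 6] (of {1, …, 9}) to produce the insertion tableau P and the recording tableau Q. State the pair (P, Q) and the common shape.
P = [1, 2, 3, 4, 6] / [5, 7, 9] / [8];  Q = [1, 2, 4, 6, 8] / [3, 7, 9] / [5];  common shape = (5, 3, 1)

Row-insert the values π_1, π_2, … into P one at a time, bumping the leftmost entry strictly greater than the inserted value down to the next row. The recording tableau Q records, in position (i, j), the step at which that cell was added to P.
  Insert 1 (step 1): P = [1];  Q = [1]
  Insert 8 (step 2): P = [1, 8];  Q = [1, 2]
  Insert 2 (step 3): P = [1, 2] / [8];  Q = [1, 2] / [3]
  Insert 5 (step 4): P = [1, 2, 5] / [8];  Q = [1, 2, 4] / [3]
  Insert 3 (step 5): P = [1, 2, 3] / [5] / [8];  Q = [1, 2, 4] / [3] / [5]
  Insert 7 (step 6): P = [1, 2, 3, 7] / [5] / [8];  Q = [1, 2, 4, 6] / [3] / [5]
  Insert 4 (step 7): P = [1, 2, 3, 4] / [5, 7] / [8];  Q = [1, 2, 4, 6] / [3, 7] / [5]
  Insert 9 (step 8): P = [1, 2, 3, 4, 9] / [5, 7] / [8];  Q = [1, 2, 4, 6, 8] / [3, 7] / [5]
  Insert 6 (step 9): P = [1, 2, 3, 4, 6] / [5, 7, 9] / [8];  Q = [1, 2, 4, 6, 8] / [3, 7, 9] / [5]
Final shape: (5, 3, 1).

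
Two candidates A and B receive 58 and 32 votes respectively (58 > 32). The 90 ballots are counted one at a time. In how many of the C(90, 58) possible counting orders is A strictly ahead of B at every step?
Strict-lead orderings = 693942192804498644265402

Total orderings of the 90 votes with 58 for A: C(90, 58) = 2402107590477110691687930. By the Bertrand ballot formula (Cycle Lemma / reflection principle), the number of orderings in which A is strictly ahead of B throughout is (p − q)/(p + q) · C(p + q, p) = (58 − 32)/(58 + 32) · 2402107590477110691687930 = 693942192804498644265402.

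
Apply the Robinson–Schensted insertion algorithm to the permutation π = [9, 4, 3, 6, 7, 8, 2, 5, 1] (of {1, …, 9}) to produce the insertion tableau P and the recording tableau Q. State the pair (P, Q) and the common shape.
P = [1, 5, 7, 8] / [2, 6] / [3] / [4] / [9];  Q = [1, 4, 5, 6] / [2, 8] / [3] / [7] / [9];  common shape = (4, 2, 1, 1, 1)

Row-insert the values π_1, π_2, … into P one at a time, bumping the leftmost entry strictly greater than the inserted value down to the next row. The recording tableau Q records, in position (i, j), the step at which that cell was added to P.
  Insert 9 (step 1): P = [9];  Q = [1]
  Insert 4 (step 2): P = [4] / [9];  Q = [1] / [2]
  Insert 3 (step 3): P = [3] / [4] / [9];  Q = [1] / [2] / [3]
  Insert 6 (step 4): P = [3, 6] / [4] / [9];  Q = [1, 4] / [2] / [3]
  Insert 7 (step 5): P = [3, 6, 7] / [4] / [9];  Q = [1, 4, 5] / [2] / [3]
  Insert 8 (step 6): P = [3, 6, 7, 8] / [4] / [9];  Q = [1, 4, 5, 6] / [2] / [3]
  Insert 2 (step 7): P = [2, 6, 7, 8] / [3] / [4] / [9];  Q = [1, 4, 5, 6] / [2] / [3] / [7]
  Insert 5 (step 8): P = [2, 5, 7, 8] / [3, 6] / [4] / [9];  Q = [1, 4, 5, 6] / [2, 8] / [3] / [7]
  Insert 1 (step 9): P = [1, 5, 7, 8] / [2, 6] / [3] / [4] / [9];  Q = [1, 4, 5, 6] / [2, 8] / [3] / [7] / [9]
Final shape: (4, 2, 1, 1, 1).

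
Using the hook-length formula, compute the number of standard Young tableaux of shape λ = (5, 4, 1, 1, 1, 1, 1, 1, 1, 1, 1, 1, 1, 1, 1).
# SYT of shape (5, 4, 1, 1, 1, 1, 1, 1, 1, 1, 1, 1, 1, 1, 1) = 1552320

Hook-length formula: f^λ = n! / Π hook(c), product over all cells c of the Young diagram. For λ = (5, 4, 1, 1, 1, 1, 1, 1, 1, 1, 1, 1, 1, 1, 1), n = 22 boxes. Hook lengths by row (left-to-right, top-to-bottom): [19, 5, 4, 3, 1]; [17, 3, 2, 1]; [13]; [12]; [11]; [10]; [9]; [8]; [7]; [6]; [5]; [4]; [3]; [2]; [1]. Product of hooks = 724077978624000. So f^λ = 22! / 724077978624000 = 1124000727777607680000 / 724077978624000 = 1552320.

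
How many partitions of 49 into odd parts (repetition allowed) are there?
p_odd(49) = 3264

Enumerate partitions using only odd parts via the recurrence o(n, m) = o(n, m−2) + o(n−m, m) over odd m, starting from the largest odd part ≤ n. This gives p_odd(49) = 3264. (Euler's theorem: equals the count of distinct-part partitions.)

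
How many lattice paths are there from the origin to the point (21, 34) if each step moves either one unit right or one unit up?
Number of paths = 841728816603675

A monotone lattice path from (0, 0) to (21, 34) consists of 21 east steps and 34 north steps in some order, so it is determined by which 21 of the 55 steps are east. The count is C(55, 21) = 841728816603675.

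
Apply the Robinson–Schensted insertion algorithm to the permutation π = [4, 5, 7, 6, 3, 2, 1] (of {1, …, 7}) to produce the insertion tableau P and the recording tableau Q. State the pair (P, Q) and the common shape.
P = [1, 5, 6] / [2] / [3] / [4] / [7];  Q = [1, 2, 3] / [4] / [5] / [6] / [7];  common shape = (3, 1, 1, 1, 1)

Row-insert the values π_1, π_2, … into P one at a time, bumping the leftmost entry strictly greater than the inserted value down to the next row. The recording tableau Q records, in position (i, j), the step at which that cell was added to P.
  Insert 4 (step 1): P = [4];  Q = [1]
  Insert 5 (step 2): P = [4, 5];  Q = [1, 2]
  Insert 7 (step 3): P = [4, 5, 7];  Q = [1, 2, 3]
  Insert 6 (step 4): P = [4, 5, 6] / [7];  Q = [1, 2, 3] / [4]
  Insert 3 (step 5): P = [3, 5, 6] / [4] / [7];  Q = [1, 2, 3] / [4] / [5]
  Insert 2 (step 6): P = [2, 5, 6] / [3] / [4] / [7];  Q = [1, 2, 3] / [4] / [5] / [6]
  Insert 1 (step 7): P = [1, 5, 6] / [2] / [3] / [4] / [7];  Q = [1, 2, 3] / [4] / [5] / [6] / [7]
Final shape: (3, 1, 1, 1, 1).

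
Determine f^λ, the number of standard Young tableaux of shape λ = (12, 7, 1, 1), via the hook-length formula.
# SYT of shape (12, 7, 1, 1) = 3292016

Hook-length formula: f^λ = n! / Π hook(c), product over all cells c of the Young diagram. For λ = (12, 7, 1, 1), n = 21 boxes. Hook lengths by row (left-to-right, top-to-bottom): [15, 12, 11, 10, 9, 8, 7, 5, 4, 3, 2, 1]; [9, 6, 5, 4, 3, 2, 1]; [2]; [1]. Product of hooks = 15519651840000. So f^λ = 21! / 15519651840000 = 51090942171709440000 / 15519651840000 = 3292016.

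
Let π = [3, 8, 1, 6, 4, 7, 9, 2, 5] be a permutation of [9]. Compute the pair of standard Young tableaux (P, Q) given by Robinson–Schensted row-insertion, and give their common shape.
P = [1, 2, 5, 9] / [3, 4, 7] / [6] / [8];  Q = [1, 2, 6, 7] / [3, 4, 9] / [5] / [8];  common shape = (4, 3, 1, 1)

Row-insert the values π_1, π_2, … into P one at a time, bumping the leftmost entry strictly greater than the inserted value down to the next row. The recording tableau Q records, in position (i, j), the step at which that cell was added to P.
  Insert 3 (step 1): P = [3];  Q = [1]
  Insert 8 (step 2): P = [3, 8];  Q = [1, 2]
  Insert 1 (step 3): P = [1, 8] / [3];  Q = [1, 2] / [3]
  Insert 6 (step 4): P = [1, 6] / [3, 8];  Q = [1, 2] / [3, 4]
  Insert 4 (step 5): P = [1, 4] / [3, 6] / [8];  Q = [1, 2] / [3, 4] / [5]
  Insert 7 (step 6): P = [1, 4, 7] / [3, 6] / [8];  Q = [1, 2, 6] / [3, 4] / [5]
  Insert 9 (step 7): P = [1, 4, 7, 9] / [3, 6] / [8];  Q = [1, 2, 6, 7] / [3, 4] / [5]
  Insert 2 (step 8): P = [1, 2, 7, 9] / [3, 4] / [6] / [8];  Q = [1, 2, 6, 7] / [3, 4] / [5] / [8]
  Insert 5 (step 9): P = [1, 2, 5, 9] / [3, 4, 7] / [6] / [8];  Q = [1, 2, 6, 7] / [3, 4, 9] / [5] / [8]
Final shape: (4, 3, 1, 1).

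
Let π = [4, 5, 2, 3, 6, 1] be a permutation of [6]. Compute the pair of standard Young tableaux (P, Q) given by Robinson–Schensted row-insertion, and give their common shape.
P = [1, 3, 6] / [2, 5] / [4];  Q = [1, 2, 5] / [3, 4] / [6];  common shape = (3, 2, 1)

Row-insert the values π_1, π_2, … into P one at a time, bumping the leftmost entry strictly greater than the inserted value down to the next row. The recording tableau Q records, in position (i, j), the step at which that cell was added to P.
  Insert 4 (step 1): P = [4];  Q = [1]
  Insert 5 (step 2): P = [4, 5];  Q = [1, 2]
  Insert 2 (step 3): P = [2, 5] / [4];  Q = [1, 2] / [3]
  Insert 3 (step 4): P = [2, 3] / [4, 5];  Q = [1, 2] / [3, 4]
  Insert 6 (step 5): P = [2, 3, 6] / [4, 5];  Q = [1, 2, 5] / [3, 4]
  Insert 1 (step 6): P = [1, 3, 6] / [2, 5] / [4];  Q = [1, 2, 5] / [3, 4] / [6]
Final shape: (3, 2, 1).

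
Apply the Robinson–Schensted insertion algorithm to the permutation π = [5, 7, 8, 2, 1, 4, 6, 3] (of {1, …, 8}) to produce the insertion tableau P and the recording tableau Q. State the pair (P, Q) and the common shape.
P = [1, 3, 6] / [2, 4, 8] / [5, 7];  Q = [1, 2, 3] / [4, 6, 7] / [5, 8];  common shape = (3, 3, 2)

Row-insert the values π_1, π_2, … into P one at a time, bumping the leftmost entry strictly greater than the inserted value down to the next row. The recording tableau Q records, in position (i, j), the step at which that cell was added to P.
  Insert 5 (step 1): P = [5];  Q = [1]
  Insert 7 (step 2): P = [5, 7];  Q = [1, 2]
  Insert 8 (step 3): P = [5, 7, 8];  Q = [1, 2, 3]
  Insert 2 (step 4): P = [2, 7, 8] / [5];  Q = [1, 2, 3] / [4]
  Insert 1 (step 5): P = [1, 7, 8] / [2] / [5];  Q = [1, 2, 3] / [4] / [5]
  Insert 4 (step 6): P = [1, 4, 8] / [2, 7] / [5];  Q = [1, 2, 3] / [4, 6] / [5]
  Insert 6 (step 7): P = [1, 4, 6] / [2, 7, 8] / [5];  Q = [1, 2, 3] / [4, 6, 7] / [5]
  Insert 3 (step 8): P = [1, 3, 6] / [2, 4, 8] / [5, 7];  Q = [1, 2, 3] / [4, 6, 7] / [5, 8]
Final shape: (3, 3, 2).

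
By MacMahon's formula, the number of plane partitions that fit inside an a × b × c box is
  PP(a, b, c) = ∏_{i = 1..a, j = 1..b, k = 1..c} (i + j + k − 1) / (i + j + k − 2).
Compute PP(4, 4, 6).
PP(4, 4, 6) = 9343620

Evaluate the triple product over i = 1..4, j = 1..4, k = 1..6. The factors are (2/1) · (3/2) · (4/3) · (5/4) · (6/5) · (7/6) · (3/2) · (4/3) · … (96 factors total). The numerators and denominators telescope so the product is an integer; carrying out the multiplication exactly gives PP(4, 4, 6) = 9343620.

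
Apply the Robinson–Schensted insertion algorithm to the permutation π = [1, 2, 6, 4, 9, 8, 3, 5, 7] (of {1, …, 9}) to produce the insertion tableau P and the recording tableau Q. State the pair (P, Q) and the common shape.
P = [1, 2, 3, 5, 7] / [4, 8] / [6, 9];  Q = [1, 2, 3, 5, 9] / [4, 6] / [7, 8];  common shape = (5, 2, 2)

Row-insert the values π_1, π_2, … into P one at a time, bumping the leftmost entry strictly greater than the inserted value down to the next row. The recording tableau Q records, in position (i, j), the step at which that cell was added to P.
  Insert 1 (step 1): P = [1];  Q = [1]
  Insert 2 (step 2): P = [1, 2];  Q = [1, 2]
  Insert 6 (step 3): P = [1, 2, 6];  Q = [1, 2, 3]
  Insert 4 (step 4): P = [1, 2, 4] / [6];  Q = [1, 2, 3] / [4]
  Insert 9 (step 5): P = [1, 2, 4, 9] / [6];  Q = [1, 2, 3, 5] / [4]
  Insert 8 (step 6): P = [1, 2, 4, 8] / [6, 9];  Q = [1, 2, 3, 5] / [4, 6]
  Insert 3 (step 7): P = [1, 2, 3, 8] / [4, 9] / [6];  Q = [1, 2, 3, 5] / [4, 6] / [7]
  Insert 5 (step 8): P = [1, 2, 3, 5] / [4, 8] / [6, 9];  Q = [1, 2, 3, 5] / [4, 6] / [7, 8]
  Insert 7 (step 9): P = [1, 2, 3, 5, 7] / [4, 8] / [6, 9];  Q = [1, 2, 3, 5, 9] / [4, 6] / [7, 8]
Final shape: (5, 2, 2).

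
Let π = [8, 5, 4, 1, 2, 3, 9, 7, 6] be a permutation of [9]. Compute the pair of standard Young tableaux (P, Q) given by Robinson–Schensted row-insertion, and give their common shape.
P = [1, 2, 3, 6] / [4, 7] / [5, 9] / [8];  Q = [1, 5, 6, 7] / [2, 8] / [3, 9] / [4];  common shape = (4, 2, 2, 1)

Row-insert the values π_1, π_2, … into P one at a time, bumping the leftmost entry strictly greater than the inserted value down to the next row. The recording tableau Q records, in position (i, j), the step at which that cell was added to P.
  Insert 8 (step 1): P = [8];  Q = [1]
  Insert 5 (step 2): P = [5] / [8];  Q = [1] / [2]
  Insert 4 (step 3): P = [4] / [5] / [8];  Q = [1] / [2] / [3]
  Insert 1 (step 4): P = [1] / [4] / [5] / [8];  Q = [1] / [2] / [3] / [4]
  Insert 2 (step 5): P = [1, 2] / [4] / [5] / [8];  Q = [1, 5] / [2] / [3] / [4]
  Insert 3 (step 6): P = [1, 2, 3] / [4] / [5] / [8];  Q = [1, 5, 6] / [2] / [3] / [4]
  Insert 9 (step 7): P = [1, 2, 3, 9] / [4] / [5] / [8];  Q = [1, 5, 6, 7] / [2] / [3] / [4]
  Insert 7 (step 8): P = [1, 2, 3, 7] / [4, 9] / [5] / [8];  Q = [1, 5, 6, 7] / [2, 8] / [3] / [4]
  Insert 6 (step 9): P = [1, 2, 3, 6] / [4, 7] / [5, 9] / [8];  Q = [1, 5, 6, 7] / [2, 8] / [3, 9] / [4]
Final shape: (4, 2, 2, 1).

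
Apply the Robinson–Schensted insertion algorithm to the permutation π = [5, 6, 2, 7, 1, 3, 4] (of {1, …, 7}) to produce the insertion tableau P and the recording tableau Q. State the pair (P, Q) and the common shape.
P = [1, 3, 4] / [2, 6, 7] / [5];  Q = [1, 2, 4] / [3, 6, 7] / [5];  common shape = (3, 3, 1)

Row-insert the values π_1, π_2, … into P one at a time, bumping the leftmost entry strictly greater than the inserted value down to the next row. The recording tableau Q records, in position (i, j), the step at which that cell was added to P.
  Insert 5 (step 1): P = [5];  Q = [1]
  Insert 6 (step 2): P = [5, 6];  Q = [1, 2]
  Insert 2 (step 3): P = [2, 6] / [5];  Q = [1, 2] / [3]
  Insert 7 (step 4): P = [2, 6, 7] / [5];  Q = [1, 2, 4] / [3]
  Insert 1 (step 5): P = [1, 6, 7] / [2] / [5];  Q = [1, 2, 4] / [3] / [5]
  Insert 3 (step 6): P = [1, 3, 7] / [2, 6] / [5];  Q = [1, 2, 4] / [3, 6] / [5]
  Insert 4 (step 7): P = [1, 3, 4] / [2, 6, 7] / [5];  Q = [1, 2, 4] / [3, 6, 7] / [5]
Final shape: (3, 3, 1).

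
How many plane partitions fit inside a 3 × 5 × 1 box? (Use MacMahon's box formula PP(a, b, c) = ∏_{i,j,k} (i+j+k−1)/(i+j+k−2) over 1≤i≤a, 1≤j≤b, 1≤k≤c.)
PP(3, 5, 1) = 56

Evaluate the triple product over i = 1..3, j = 1..5, k = 1..1. The factors are (2/1) · (3/2) · (4/3) · (5/4) · (6/5) · (3/2) · (4/3) · (5/4) · … (15 factors total). The numerators and denominators telescope so the product is an integer; carrying out the multiplication exactly gives PP(3, 5, 1) = 56.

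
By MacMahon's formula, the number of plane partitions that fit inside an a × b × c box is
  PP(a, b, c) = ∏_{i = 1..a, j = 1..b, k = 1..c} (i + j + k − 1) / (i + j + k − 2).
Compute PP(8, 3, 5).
PP(8, 3, 5) = 61408347

Evaluate the triple product over i = 1..8, j = 1..3, k = 1..5. The factors are (2/1) · (3/2) · (4/3) · (5/4) · (6/5) · (3/2) · (4/3) · (5/4) · … (120 factors total). The numerators and denominators telescope so the product is an integer; carrying out the multiplication exactly gives PP(8, 3, 5) = 61408347.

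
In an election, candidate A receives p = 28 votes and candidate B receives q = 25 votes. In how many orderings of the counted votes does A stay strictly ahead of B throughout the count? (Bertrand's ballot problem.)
Strict-lead orderings = 51166197843852

Total orderings of the 53 votes with 28 for A: C(53, 28) = 903936161908052. By the Bertrand ballot formula (Cycle Lemma / reflection principle), the number of orderings in which A is strictly ahead of B throughout is (p − q)/(p + q) · C(p + q, p) = (28 − 25)/(28 + 25) · 903936161908052 = 51166197843852.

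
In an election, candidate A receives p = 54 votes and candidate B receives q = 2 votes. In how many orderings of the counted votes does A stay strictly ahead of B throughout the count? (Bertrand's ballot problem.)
Strict-lead orderings = 1430

Total orderings of the 56 votes with 54 for A: C(56, 54) = 1540. By the Bertrand ballot formula (Cycle Lemma / reflection principle), the number of orderings in which A is strictly ahead of B throughout is (p − q)/(p + q) · C(p + q, p) = (54 − 2)/(54 + 2) · 1540 = 1430.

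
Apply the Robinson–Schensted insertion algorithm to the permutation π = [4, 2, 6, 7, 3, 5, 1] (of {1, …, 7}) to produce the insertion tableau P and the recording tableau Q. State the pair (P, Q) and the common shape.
P = [1, 3, 5] / [2, 6, 7] / [4];  Q = [1, 3, 4] / [2, 5, 6] / [7];  common shape = (3, 3, 1)

Row-insert the values π_1, π_2, … into P one at a time, bumping the leftmost entry strictly greater than the inserted value down to the next row. The recording tableau Q records, in position (i, j), the step at which that cell was added to P.
  Insert 4 (step 1): P = [4];  Q = [1]
  Insert 2 (step 2): P = [2] / [4];  Q = [1] / [2]
  Insert 6 (step 3): P = [2, 6] / [4];  Q = [1, 3] / [2]
  Insert 7 (step 4): P = [2, 6, 7] / [4];  Q = [1, 3, 4] / [2]
  Insert 3 (step 5): P = [2, 3, 7] / [4, 6];  Q = [1, 3, 4] / [2, 5]
  Insert 5 (step 6): P = [2, 3, 5] / [4, 6, 7];  Q = [1, 3, 4] / [2, 5, 6]
  Insert 1 (step 7): P = [1, 3, 5] / [2, 6, 7] / [4];  Q = [1, 3, 4] / [2, 5, 6] / [7]
Final shape: (3, 3, 1).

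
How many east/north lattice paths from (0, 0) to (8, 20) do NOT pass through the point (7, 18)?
Number of paths = 1666005

Total paths from (0, 0) to (8, 20): C(28, 8) = 3108105. Paths through (7, 18): (paths (0, 0) → (7, 18)) × (paths (7, 18) → (8, 20)) = C(25, 7) · C(3, 1) = 480700 · 3 = 1442100. Avoidance count = 3108105 − 1442100 = 1666005.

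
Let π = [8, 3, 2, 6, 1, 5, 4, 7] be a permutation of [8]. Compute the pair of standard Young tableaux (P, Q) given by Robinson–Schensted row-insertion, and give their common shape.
P = [1, 4, 7] / [2, 5] / [3, 6] / [8];  Q = [1, 4, 8] / [2, 6] / [3, 7] / [5];  common shape = (3, 2, 2, 1)

Row-insert the values π_1, π_2, … into P one at a time, bumping the leftmost entry strictly greater than the inserted value down to the next row. The recording tableau Q records, in position (i, j), the step at which that cell was added to P.
  Insert 8 (step 1): P = [8];  Q = [1]
  Insert 3 (step 2): P = [3] / [8];  Q = [1] / [2]
  Insert 2 (step 3): P = [2] / [3] / [8];  Q = [1] / [2] / [3]
  Insert 6 (step 4): P = [2, 6] / [3] / [8];  Q = [1, 4] / [2] / [3]
  Insert 1 (step 5): P = [1, 6] / [2] / [3] / [8];  Q = [1, 4] / [2] / [3] / [5]
  Insert 5 (step 6): P = [1, 5] / [2, 6] / [3] / [8];  Q = [1, 4] / [2, 6] / [3] / [5]
  Insert 4 (step 7): P = [1, 4] / [2, 5] / [3, 6] / [8];  Q = [1, 4] / [2, 6] / [3, 7] / [5]
  Insert 7 (step 8): P = [1, 4, 7] / [2, 5] / [3, 6] / [8];  Q = [1, 4, 8] / [2, 6] / [3, 7] / [5]
Final shape: (3, 2, 2, 1).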